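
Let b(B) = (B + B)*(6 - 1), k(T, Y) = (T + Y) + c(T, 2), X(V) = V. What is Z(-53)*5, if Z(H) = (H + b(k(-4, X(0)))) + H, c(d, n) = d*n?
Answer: -1130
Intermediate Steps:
k(T, Y) = Y + 3*T (k(T, Y) = (T + Y) + T*2 = (T + Y) + 2*T = Y + 3*T)
b(B) = 10*B (b(B) = (2*B)*5 = 10*B)
Z(H) = -120 + 2*H (Z(H) = (H + 10*(0 + 3*(-4))) + H = (H + 10*(0 - 12)) + H = (H + 10*(-12)) + H = (H - 120) + H = (-120 + H) + H = -120 + 2*H)
Z(-53)*5 = (-120 + 2*(-53))*5 = (-120 - 106)*5 = -226*5 = -1130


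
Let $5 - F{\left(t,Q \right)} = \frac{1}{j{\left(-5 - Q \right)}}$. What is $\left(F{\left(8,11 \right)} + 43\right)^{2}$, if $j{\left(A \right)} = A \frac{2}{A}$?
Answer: $\frac{9025}{4} \approx 2256.3$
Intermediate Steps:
$j{\left(A \right)} = 2$
$F{\left(t,Q \right)} = \frac{9}{2}$ ($F{\left(t,Q \right)} = 5 - \frac{1}{2} = \frac{9}{2}$)
$\left(F{\left(8,11 \right)} + 43\right)^{2} = \left(\frac{9}{2} + 43\right)^{2} = \left(\frac{95}{2}\right)^{2} = \frac{9025}{4}$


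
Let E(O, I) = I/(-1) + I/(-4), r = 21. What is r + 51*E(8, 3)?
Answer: -681/4 ≈ -170.25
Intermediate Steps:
E(O, I) = -5*I/4 (E(O, I) = I*(-1) + I*(-¼) = -I - I/4 = -5*I/4)
r + 51*E(8, 3) = 21 + 51*(-5/4*3) = 21 + 51*(-15/4) = 21 - 765/4 = -681/4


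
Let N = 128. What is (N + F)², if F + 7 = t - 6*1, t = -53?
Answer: 3844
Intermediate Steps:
F = -66 (F = -7 + (-53 - 6*1) = -7 + (-53 - 6) = -7 - 59 = -66)
(N + F)² = (128 - 66)² = 62² = 3844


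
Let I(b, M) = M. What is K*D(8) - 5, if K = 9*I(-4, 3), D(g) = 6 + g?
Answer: 373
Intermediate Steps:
K = 27 (K = 9*3 = 27)
K*D(8) - 5 = 27*(6 + 8) - 5 = 27*14 - 5 = 378 - 5 = 373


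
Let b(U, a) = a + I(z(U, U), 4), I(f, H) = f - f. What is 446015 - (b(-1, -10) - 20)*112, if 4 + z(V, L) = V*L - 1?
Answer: 449375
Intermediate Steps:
z(V, L) = -5 + L*V (z(V, L) = -4 + (V*L - 1) = -4 + (L*V - 1) = -4 + (-1 + L*V) = -5 + L*V)
I(f, H) = 0
b(U, a) = a (b(U, a) = a + 0 = a)
446015 - (b(-1, -10) - 20)*112 = 446015 - (-10 - 20)*112 = 446015 - (-30)*112 = 446015 - 1*(-3360) = 446015 + 3360 = 449375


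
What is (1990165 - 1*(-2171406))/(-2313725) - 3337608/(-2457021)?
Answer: -834253423397/1894956971075 ≈ -0.44025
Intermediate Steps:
(1990165 - 1*(-2171406))/(-2313725) - 3337608/(-2457021) = (1990165 + 2171406)*(-1/2313725) - 3337608*(-1/2457021) = 4161571*(-1/2313725) + 1112536/819007 = -4161571/2313725 + 1112536/819007 = -834253423397/1894956971075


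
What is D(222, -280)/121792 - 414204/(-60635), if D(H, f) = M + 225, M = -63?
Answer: 25228278219/3692428960 ≈ 6.8324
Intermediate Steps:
D(H, f) = 162 (D(H, f) = -63 + 225 = 162)
D(222, -280)/121792 - 414204/(-60635) = 162/121792 - 414204/(-60635) = 162*(1/121792) - 414204*(-1/60635) = 81/60896 + 414204/60635 = 25228278219/3692428960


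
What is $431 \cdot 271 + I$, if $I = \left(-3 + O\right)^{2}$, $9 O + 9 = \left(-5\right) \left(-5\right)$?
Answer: $\frac{9461002}{81} \approx 1.168 \cdot 10^{5}$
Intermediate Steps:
$O = \frac{16}{9}$ ($O = -1 + \frac{\left(-5\right) \left(-5\right)}{9} = -1 + \frac{1}{9} \cdot 25 = -1 + \frac{25}{9} = \frac{16}{9} \approx 1.7778$)
$I = \frac{121}{81}$ ($I = \left(-3 + \frac{16}{9}\right)^{2} = \left(- \frac{11}{9}\right)^{2} = \frac{121}{81} \approx 1.4938$)
$431 \cdot 271 + I = 431 \cdot 271 + \frac{121}{81} = 116801 + \frac{121}{81} = \frac{9461002}{81}$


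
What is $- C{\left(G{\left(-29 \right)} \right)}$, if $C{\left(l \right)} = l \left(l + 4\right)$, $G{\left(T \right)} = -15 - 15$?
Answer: $-780$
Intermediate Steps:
$G{\left(T \right)} = -30$
$C{\left(l \right)} = l \left(4 + l\right)$
$- C{\left(G{\left(-29 \right)} \right)} = - \left(-30\right) \left(4 - 30\right) = - \left(-30\right) \left(-26\right) = \left(-1\right) 780 = -780$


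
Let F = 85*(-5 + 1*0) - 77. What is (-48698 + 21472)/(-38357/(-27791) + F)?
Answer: 756637766/13912725 ≈ 54.385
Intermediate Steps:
F = -502 (F = 85*(-5 + 0) - 77 = 85*(-5) - 77 = -425 - 77 = -502)
(-48698 + 21472)/(-38357/(-27791) + F) = (-48698 + 21472)/(-38357/(-27791) - 502) = -27226/(-38357*(-1/27791) - 502) = -27226/(38357/27791 - 502) = -27226/(-13912725/27791) = -27226*(-27791/13912725) = 756637766/13912725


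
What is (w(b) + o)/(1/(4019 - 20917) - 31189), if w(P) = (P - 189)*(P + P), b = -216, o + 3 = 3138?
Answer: -1003149770/175677241 ≈ -5.7102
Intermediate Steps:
o = 3135 (o = -3 + 3138 = 3135)
w(P) = 2*P*(-189 + P) (w(P) = (-189 + P)*(2*P) = 2*P*(-189 + P))
(w(b) + o)/(1/(4019 - 20917) - 31189) = (2*(-216)*(-189 - 216) + 3135)/(1/(4019 - 20917) - 31189) = (2*(-216)*(-405) + 3135)/(1/(-16898) - 31189) = (174960 + 3135)/(-1/16898 - 31189) = 178095/(-527031723/16898) = 178095*(-16898/527031723) = -1003149770/175677241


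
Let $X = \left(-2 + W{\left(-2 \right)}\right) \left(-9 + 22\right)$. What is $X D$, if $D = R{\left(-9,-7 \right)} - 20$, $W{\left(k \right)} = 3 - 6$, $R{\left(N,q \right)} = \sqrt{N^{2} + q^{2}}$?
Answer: $1300 - 65 \sqrt{130} \approx 558.89$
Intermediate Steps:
$W{\left(k \right)} = -3$ ($W{\left(k \right)} = 3 - 6 = -3$)
$X = -65$ ($X = \left(-2 - 3\right) \left(-9 + 22\right) = \left(-5\right) 13 = -65$)
$D = -20 + \sqrt{130}$ ($D = \sqrt{\left(-9\right)^{2} + \left(-7\right)^{2}} - 20 = \sqrt{81 + 49} - 20 = \sqrt{130} - 20 = -20 + \sqrt{130} \approx -8.5983$)
$X D = - 65 \left(-20 + \sqrt{130}\right) = 1300 - 65 \sqrt{130}$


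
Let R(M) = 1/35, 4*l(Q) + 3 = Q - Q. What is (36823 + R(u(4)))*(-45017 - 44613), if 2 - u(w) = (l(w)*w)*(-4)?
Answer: -23103136356/7 ≈ -3.3004e+9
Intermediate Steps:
l(Q) = -¾ (l(Q) = -¾ + (Q - Q)/4 = -¾ + (¼)*0 = -¾ + 0 = -¾)
u(w) = 2 - 3*w (u(w) = 2 - (-3*w/4)*(-4) = 2 - 3*w)
R(M) = 1/35
(36823 + R(u(4)))*(-45017 - 44613) = (36823 + 1/35)*(-45017 - 44613) = (1288806/35)*(-89630) = -23103136356/7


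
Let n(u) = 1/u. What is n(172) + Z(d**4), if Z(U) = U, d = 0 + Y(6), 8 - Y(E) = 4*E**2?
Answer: 58841546753/172 ≈ 3.4210e+8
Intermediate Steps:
Y(E) = 8 - 4*E**2
d = -136 (d = 0 + (8 - 4*6**2) = 0 + (8 - 4*36) = 0 + (8 - 144) = 0 - 136 = -136)
n(172) + Z(d**4) = 1/172 + (-136)**4 = 1/172 + 342102016 = 58841546753/172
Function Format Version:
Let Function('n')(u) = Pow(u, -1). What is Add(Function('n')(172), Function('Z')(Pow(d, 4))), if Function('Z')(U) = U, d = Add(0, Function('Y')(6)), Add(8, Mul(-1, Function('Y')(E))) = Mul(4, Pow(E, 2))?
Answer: Rational(58841546753, 172) ≈ 3.4210e+8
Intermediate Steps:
Function('Y')(E) = Add(8, Mul(-4, Pow(E, 2))) (Function('Y')(E) = Add(8, Mul(-1, Mul(4, Pow(E, 2)))) = Add(8, Mul(-4, Pow(E, 2))))
d = -136 (d = Add(0, Add(8, Mul(-4, Pow(6, 2)))) = Add(0, Add(8, Mul(-4, 36))) = Add(0, Add(8, -144)) = Add(0, -136) = -136)
Add(Function('n')(172), Function('Z')(Pow(d, 4))) = Add(Pow(172, -1), Pow(-136, 4)) = Add(Rational(1, 172), 342102016) = Rational(58841546753, 172)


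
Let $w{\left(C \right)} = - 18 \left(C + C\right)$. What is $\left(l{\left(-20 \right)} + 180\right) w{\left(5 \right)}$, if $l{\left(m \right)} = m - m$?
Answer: $-32400$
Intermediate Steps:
$l{\left(m \right)} = 0$
$w{\left(C \right)} = - 36 C$ ($w{\left(C \right)} = - 18 \cdot 2 C = - 36 C$)
$\left(l{\left(-20 \right)} + 180\right) w{\left(5 \right)} = \left(0 + 180\right) \left(\left(-36\right) 5\right) = 180 \left(-180\right) = -32400$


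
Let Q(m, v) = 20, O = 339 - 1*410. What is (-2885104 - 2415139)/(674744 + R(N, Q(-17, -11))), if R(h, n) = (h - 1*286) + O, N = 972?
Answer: -311779/39727 ≈ -7.8480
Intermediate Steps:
O = -71 (O = 339 - 410 = -71)
R(h, n) = -357 + h (R(h, n) = (h - 1*286) - 71 = (h - 286) - 71 = (-286 + h) - 71 = -357 + h)
(-2885104 - 2415139)/(674744 + R(N, Q(-17, -11))) = (-2885104 - 2415139)/(674744 + (-357 + 972)) = -5300243/(674744 + 615) = -5300243/675359 = -5300243*1/675359 = -311779/39727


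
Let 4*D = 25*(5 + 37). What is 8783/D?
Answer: 17566/525 ≈ 33.459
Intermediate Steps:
D = 525/2 (D = (25*(5 + 37))/4 = (25*42)/4 = (1/4)*1050 = 525/2 ≈ 262.50)
8783/D = 8783/(525/2) = 8783*(2/525) = 17566/525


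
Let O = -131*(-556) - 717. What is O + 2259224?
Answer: 2331343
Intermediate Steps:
O = 72119 (O = 72836 - 717 = 72119)
O + 2259224 = 72119 + 2259224 = 2331343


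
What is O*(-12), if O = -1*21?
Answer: 252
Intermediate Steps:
O = -21
O*(-12) = -21*(-12) = 252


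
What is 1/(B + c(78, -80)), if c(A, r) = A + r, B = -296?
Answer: -1/298 ≈ -0.0033557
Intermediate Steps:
1/(B + c(78, -80)) = 1/(-296 + (78 - 80)) = 1/(-296 - 2) = 1/(-298) = -1/298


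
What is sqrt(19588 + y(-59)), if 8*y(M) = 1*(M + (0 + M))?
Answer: sqrt(78293)/2 ≈ 139.90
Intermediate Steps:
y(M) = M/4 (y(M) = (1*(M + (0 + M)))/8 = (1*(M + M))/8 = (1*(2*M))/8 = (2*M)/8 = M/4)
sqrt(19588 + y(-59)) = sqrt(19588 + (1/4)*(-59)) = sqrt(19588 - 59/4) = sqrt(78293/4) = sqrt(78293)/2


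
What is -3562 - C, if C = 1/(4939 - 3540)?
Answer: -4983239/1399 ≈ -3562.0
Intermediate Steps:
C = 1/1399 ≈ 0.00071480
-3562 - C = -3562 - 1*1/1399 = -3562 - 1/1399 = -4983239/1399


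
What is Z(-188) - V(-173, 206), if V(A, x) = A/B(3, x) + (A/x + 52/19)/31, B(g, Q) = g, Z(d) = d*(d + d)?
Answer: 25751541883/364002 ≈ 70746.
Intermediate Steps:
Z(d) = 2*d**2 (Z(d) = d*(2*d) = 2*d**2)
V(A, x) = 52/589 + A/3 + A/(31*x) (V(A, x) = A/3 + (A/x + 52/19)/31 = A*(1/3) + (A/x + 52*(1/19))*(1/31) = A/3 + (A/x + 52/19)*(1/31) = A/3 + (52/19 + A/x)*(1/31) = A/3 + (52/589 + A/(31*x)) = 52/589 + A/3 + A/(31*x))
Z(-188) - V(-173, 206) = 2*(-188)**2 - (52/589 + (1/3)*(-173) + (1/31)*(-173)/206) = 2*35344 - (52/589 - 173/3 + (1/31)*(-173)*(1/206)) = 70688 - (52/589 - 173/3 - 173/6386) = 70688 - 1*(-20968507/364002) = 70688 + 20968507/364002 = 25751541883/364002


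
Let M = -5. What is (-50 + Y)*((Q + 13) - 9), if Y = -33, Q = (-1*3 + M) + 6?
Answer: -166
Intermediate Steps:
Q = -2 (Q = (-1*3 - 5) + 6 = (-3 - 5) + 6 = -8 + 6 = -2)
(-50 + Y)*((Q + 13) - 9) = (-50 - 33)*((-2 + 13) - 9) = -83*(11 - 9) = -83*2 = -166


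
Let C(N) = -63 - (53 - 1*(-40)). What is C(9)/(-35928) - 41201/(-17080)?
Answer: 61788917/25568760 ≈ 2.4166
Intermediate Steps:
C(N) = -156 (C(N) = -63 - (53 + 40) = -63 - 1*93 = -63 - 93 = -156)
C(9)/(-35928) - 41201/(-17080) = -156/(-35928) - 41201/(-17080) = -156*(-1/35928) - 41201*(-1/17080) = 13/2994 + 41201/17080 = 61788917/25568760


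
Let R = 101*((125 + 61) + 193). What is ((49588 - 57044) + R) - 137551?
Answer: -106728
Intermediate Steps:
R = 38279 (R = 101*(186 + 193) = 101*379 = 38279)
((49588 - 57044) + R) - 137551 = ((49588 - 57044) + 38279) - 137551 = (-7456 + 38279) - 137551 = 30823 - 137551 = -106728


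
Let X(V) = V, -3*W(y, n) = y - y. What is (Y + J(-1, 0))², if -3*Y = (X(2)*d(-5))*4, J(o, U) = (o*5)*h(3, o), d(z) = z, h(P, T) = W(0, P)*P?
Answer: 1600/9 ≈ 177.78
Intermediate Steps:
W(y, n) = 0 (W(y, n) = -(y - y)/3 = -⅓*0 = 0)
h(P, T) = 0 (h(P, T) = 0*P = 0)
J(o, U) = 0 (J(o, U) = (o*5)*0 = (5*o)*0 = 0)
Y = 40/3 (Y = -2*(-5)*4/3 = -(-10)*4/3 = -⅓*(-40) = 40/3 ≈ 13.333)
(Y + J(-1, 0))² = (40/3 + 0)² = (40/3)² = 1600/9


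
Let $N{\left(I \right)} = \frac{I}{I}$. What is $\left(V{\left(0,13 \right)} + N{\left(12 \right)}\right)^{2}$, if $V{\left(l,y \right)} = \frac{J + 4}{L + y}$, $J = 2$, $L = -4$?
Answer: $\frac{25}{9} \approx 2.7778$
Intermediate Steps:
$N{\left(I \right)} = 1$
$V{\left(l,y \right)} = \frac{6}{-4 + y}$ ($V{\left(l,y \right)} = \frac{2 + 4}{-4 + y} = \frac{6}{-4 + y}$)
$\left(V{\left(0,13 \right)} + N{\left(12 \right)}\right)^{2} = \left(\frac{6}{-4 + 13} + 1\right)^{2} = \left(\frac{6}{9} + 1\right)^{2} = \left(6 \cdot \frac{1}{9} + 1\right)^{2} = \left(\frac{2}{3} + 1\right)^{2} = \left(\frac{5}{3}\right)^{2} = \frac{25}{9}$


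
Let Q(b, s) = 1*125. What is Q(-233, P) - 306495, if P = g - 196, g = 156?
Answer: -306370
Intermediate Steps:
P = -40 (P = 156 - 196 = -40)
Q(b, s) = 125
Q(-233, P) - 306495 = 125 - 306495 = -306370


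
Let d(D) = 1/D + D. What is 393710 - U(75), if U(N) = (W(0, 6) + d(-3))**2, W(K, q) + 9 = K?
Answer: 3542021/9 ≈ 3.9356e+5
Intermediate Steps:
W(K, q) = -9 + K
d(D) = D + 1/D
U(N) = 1369/9 (U(N) = ((-9 + 0) + (-3 + 1/(-3)))**2 = (-9 + (-3 - 1/3))**2 = (-9 - 10/3)**2 = (-37/3)**2 = 1369/9)
393710 - U(75) = 393710 - 1*1369/9 = 393710 - 1369/9 = 3542021/9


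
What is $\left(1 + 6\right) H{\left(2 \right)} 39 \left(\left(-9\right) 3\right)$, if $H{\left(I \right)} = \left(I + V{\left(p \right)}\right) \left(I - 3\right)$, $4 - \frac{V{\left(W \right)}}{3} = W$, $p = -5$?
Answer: $213759$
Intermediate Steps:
$V{\left(W \right)} = 12 - 3 W$
$H{\left(I \right)} = \left(-3 + I\right) \left(27 + I\right)$ ($H{\left(I \right)} = \left(I + \left(12 - -15\right)\right) \left(I - 3\right) = \left(I + \left(12 + 15\right)\right) \left(-3 + I\right) = \left(I + 27\right) \left(-3 + I\right) = \left(27 + I\right) \left(-3 + I\right) = \left(-3 + I\right) \left(27 + I\right)$)
$\left(1 + 6\right) H{\left(2 \right)} 39 \left(\left(-9\right) 3\right) = \left(1 + 6\right) \left(-81 + 2^{2} + 24 \cdot 2\right) 39 \left(\left(-9\right) 3\right) = 7 \left(-81 + 4 + 48\right) 39 \left(-27\right) = 7 \left(-29\right) 39 \left(-27\right) = \left(-203\right) 39 \left(-27\right) = \left(-7917\right) \left(-27\right) = 213759$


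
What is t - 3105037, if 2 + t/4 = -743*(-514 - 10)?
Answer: -1547717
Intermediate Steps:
t = 1557320 (t = -8 + 4*(-743*(-514 - 10)) = -8 + 4*(-743*(-524)) = -8 + 4*389332 = -8 + 1557328 = 1557320)
t - 3105037 = 1557320 - 3105037 = -1547717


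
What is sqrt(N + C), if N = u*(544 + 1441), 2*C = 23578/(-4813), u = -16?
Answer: I*sqrt(735776155897)/4813 ≈ 178.22*I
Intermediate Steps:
C = -11789/4813 (C = (23578/(-4813))/2 = (23578*(-1/4813))/2 = (1/2)*(-23578/4813) = -11789/4813 ≈ -2.4494)
N = -31760 (N = -16*(544 + 1441) = -16*1985 = -31760)
sqrt(N + C) = sqrt(-31760 - 11789/4813) = sqrt(-152872669/4813) = I*sqrt(735776155897)/4813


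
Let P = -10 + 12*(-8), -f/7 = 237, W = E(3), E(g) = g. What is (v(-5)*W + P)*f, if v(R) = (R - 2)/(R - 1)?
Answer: 340095/2 ≈ 1.7005e+5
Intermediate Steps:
v(R) = (-2 + R)/(-1 + R)
W = 3
f = -1659 (f = -7*237 = -1659)
P = -106 (P = -10 - 96 = -106)
(v(-5)*W + P)*f = (((-2 - 5)/(-1 - 5))*3 - 106)*(-1659) = ((-7/(-6))*3 - 106)*(-1659) = (-⅙*(-7)*3 - 106)*(-1659) = ((7/6)*3 - 106)*(-1659) = (7/2 - 106)*(-1659) = -205/2*(-1659) = 340095/2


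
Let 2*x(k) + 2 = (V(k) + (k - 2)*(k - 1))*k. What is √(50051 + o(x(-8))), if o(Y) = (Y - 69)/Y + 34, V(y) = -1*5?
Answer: √5824073695/341 ≈ 223.80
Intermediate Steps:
V(y) = -5
x(k) = -1 + k*(-5 + (-1 + k)*(-2 + k))/2 (x(k) = -1 + ((-5 + (k - 2)*(k - 1))*k)/2 = -1 + ((-5 + (-2 + k)*(-1 + k))*k)/2 = -1 + ((-5 + (-1 + k)*(-2 + k))*k)/2 = -1 + (k*(-5 + (-1 + k)*(-2 + k)))/2 = -1 + k*(-5 + (-1 + k)*(-2 + k))/2)
o(Y) = 34 + (-69 + Y)/Y (o(Y) = (-69 + Y)/Y + 34 = 34 + (-69 + Y)/Y)
√(50051 + o(x(-8))) = √(50051 + (35 - 69/(-1 + (½)*(-8)³ - 3/2*(-8) - 3/2*(-8)²))) = √(50051 + (35 - 69/(-1 + (½)*(-512) + 12 - 3/2*64))) = √(50051 + (35 - 69/(-1 - 256 + 12 - 96))) = √(50051 + (35 - 69/(-341))) = √(50051 + (35 - 69*(-1/341))) = √(50051 + (35 + 69/341)) = √(50051 + 12004/341) = √(17079395/341) = √5824073695/341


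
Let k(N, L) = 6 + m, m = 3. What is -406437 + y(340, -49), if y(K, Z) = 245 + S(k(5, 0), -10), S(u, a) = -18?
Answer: -406210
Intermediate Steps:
k(N, L) = 9 (k(N, L) = 6 + 3 = 9)
y(K, Z) = 227 (y(K, Z) = 245 - 18 = 227)
-406437 + y(340, -49) = -406437 + 227 = -406210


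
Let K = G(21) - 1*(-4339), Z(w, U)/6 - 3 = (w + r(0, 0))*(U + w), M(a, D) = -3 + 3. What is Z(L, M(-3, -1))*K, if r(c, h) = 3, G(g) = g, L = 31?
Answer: 27651120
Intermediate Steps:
M(a, D) = 0
Z(w, U) = 18 + 6*(3 + w)*(U + w) (Z(w, U) = 18 + 6*((w + 3)*(U + w)) = 18 + 6*((3 + w)*(U + w)) = 18 + 6*(3 + w)*(U + w))
K = 4360 (K = 21 - 1*(-4339) = 21 + 4339 = 4360)
Z(L, M(-3, -1))*K = (18 + 6*31**2 + 18*0 + 18*31 + 6*0*31)*4360 = (18 + 6*961 + 0 + 558 + 0)*4360 = (18 + 5766 + 0 + 558 + 0)*4360 = 6342*4360 = 27651120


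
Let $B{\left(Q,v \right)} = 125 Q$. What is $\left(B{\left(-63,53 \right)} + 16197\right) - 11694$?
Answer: $-3372$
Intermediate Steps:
$\left(B{\left(-63,53 \right)} + 16197\right) - 11694 = \left(125 \left(-63\right) + 16197\right) - 11694 = \left(-7875 + 16197\right) - 11694 = 8322 - 11694 = -3372$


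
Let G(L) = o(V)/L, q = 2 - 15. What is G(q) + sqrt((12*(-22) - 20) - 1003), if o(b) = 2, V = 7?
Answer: -2/13 + 3*I*sqrt(143) ≈ -0.15385 + 35.875*I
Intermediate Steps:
q = -13
G(L) = 2/L
G(q) + sqrt((12*(-22) - 20) - 1003) = 2/(-13) + sqrt((12*(-22) - 20) - 1003) = 2*(-1/13) + sqrt((-264 - 20) - 1003) = -2/13 + sqrt(-284 - 1003) = -2/13 + sqrt(-1287) = -2/13 + 3*I*sqrt(143)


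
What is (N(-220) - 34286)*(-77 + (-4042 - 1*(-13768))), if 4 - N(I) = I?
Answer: -328664238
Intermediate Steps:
N(I) = 4 - I
(N(-220) - 34286)*(-77 + (-4042 - 1*(-13768))) = ((4 - 1*(-220)) - 34286)*(-77 + (-4042 - 1*(-13768))) = ((4 + 220) - 34286)*(-77 + (-4042 + 13768)) = (224 - 34286)*(-77 + 9726) = -34062*9649 = -328664238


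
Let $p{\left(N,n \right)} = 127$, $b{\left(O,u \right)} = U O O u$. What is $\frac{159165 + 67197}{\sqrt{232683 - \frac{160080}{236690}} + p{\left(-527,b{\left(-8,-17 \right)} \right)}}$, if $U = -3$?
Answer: $- \frac{340217898303}{2562800309} + \frac{113181 \sqrt{130353654584811}}{2562800309} \approx 371.47$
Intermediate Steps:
$b{\left(O,u \right)} = - 3 u O^{2}$ ($b{\left(O,u \right)} = - 3 O O u = - 3 u O^{2}$)
$\frac{159165 + 67197}{\sqrt{232683 - \frac{160080}{236690}} + p{\left(-527,b{\left(-8,-17 \right)} \right)}} = \frac{159165 + 67197}{\sqrt{232683 - \frac{160080}{236690}} + 127} = \frac{226362}{\sqrt{232683 - \frac{16008}{23669}} + 127} = \frac{226362}{\sqrt{\frac{5507357919}{23669}} + 127} = \frac{226362}{\frac{\sqrt{130353654584811}}{23669} + 127} = \frac{226362}{127 + \frac{\sqrt{130353654584811}}{23669}}$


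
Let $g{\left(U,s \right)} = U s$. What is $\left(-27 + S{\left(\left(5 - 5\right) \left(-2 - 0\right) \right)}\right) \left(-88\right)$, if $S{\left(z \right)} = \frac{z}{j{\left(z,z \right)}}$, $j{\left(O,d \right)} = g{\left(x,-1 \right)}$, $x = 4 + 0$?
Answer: $2376$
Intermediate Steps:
$x = 4$
$j{\left(O,d \right)} = -4$ ($j{\left(O,d \right)} = 4 \left(-1\right) = -4$)
$S{\left(z \right)} = - \frac{z}{4}$ ($S{\left(z \right)} = \frac{z}{-4} = z \left(- \frac{1}{4}\right) = - \frac{z}{4}$)
$\left(-27 + S{\left(\left(5 - 5\right) \left(-2 - 0\right) \right)}\right) \left(-88\right) = \left(-27 - \frac{\left(5 - 5\right) \left(-2 - 0\right)}{4}\right) \left(-88\right) = \left(-27 - \frac{0 \left(-2 + 0\right)}{4}\right) \left(-88\right) = \left(-27 - \frac{0 \left(-2\right)}{4}\right) \left(-88\right) = \left(-27 - 0\right) \left(-88\right) = \left(-27 + 0\right) \left(-88\right) = \left(-27\right) \left(-88\right) = 2376$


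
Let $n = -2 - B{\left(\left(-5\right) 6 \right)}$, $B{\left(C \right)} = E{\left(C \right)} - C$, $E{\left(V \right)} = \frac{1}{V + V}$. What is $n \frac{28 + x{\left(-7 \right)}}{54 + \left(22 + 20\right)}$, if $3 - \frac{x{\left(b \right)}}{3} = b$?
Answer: $- \frac{55651}{2880} \approx -19.323$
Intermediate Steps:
$E{\left(V \right)} = \frac{1}{2 V}$
$x{\left(b \right)} = 9 - 3 b$
$B{\left(C \right)} = \frac{1}{2 C} - C$
$n = - \frac{1919}{60}$ ($n = -2 - \left(\frac{1}{2 \left(\left(-5\right) 6\right)} - \left(-5\right) 6\right) = -2 - \left(\frac{1}{2 \left(-30\right)} - -30\right) = -2 - \left(\frac{1}{2} \left(- \frac{1}{30}\right) + 30\right) = -2 - \left(- \frac{1}{60} + 30\right) = -2 - \frac{1799}{60} = - \frac{1919}{60} \approx -31.983$)
$n \frac{28 + x{\left(-7 \right)}}{54 + \left(22 + 20\right)} = - \frac{1919 \frac{28 + \left(9 - -21\right)}{54 + \left(22 + 20\right)}}{60} = - \frac{1919 \frac{28 + \left(9 + 21\right)}{54 + 42}}{60} = - \frac{1919 \frac{28 + 30}{96}}{60} = - \frac{1919 \cdot 58 \cdot \frac{1}{96}}{60} = \left(- \frac{1919}{60}\right) \frac{29}{48} = - \frac{55651}{2880}$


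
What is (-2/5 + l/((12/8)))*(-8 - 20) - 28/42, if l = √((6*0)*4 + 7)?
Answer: 158/15 - 56*√7/3 ≈ -38.854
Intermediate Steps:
l = √7 (l = √(0*4 + 7) = √(0 + 7) = √7 ≈ 2.6458)
(-2/5 + l/((12/8)))*(-8 - 20) - 28/42 = (-2/5 + √7/((12/8)))*(-8 - 20) - 28/42 = (-2*⅕ + √7/((12*(⅛))))*(-28) - 28*1/42 = (-⅖ + √7/(3/2))*(-28) - ⅔ = (-⅖ + √7*(⅔))*(-28) - ⅔ = (-⅖ + 2*√7/3)*(-28) - ⅔ = (56/5 - 56*√7/3) - ⅔ = 158/15 - 56*√7/3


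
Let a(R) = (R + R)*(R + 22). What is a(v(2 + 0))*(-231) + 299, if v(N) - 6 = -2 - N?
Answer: -21877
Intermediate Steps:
v(N) = 4 - N (v(N) = 6 + (-2 - N) = 4 - N)
a(R) = 2*R*(22 + R) (a(R) = (2*R)*(22 + R) = 2*R*(22 + R))
a(v(2 + 0))*(-231) + 299 = (2*(4 - (2 + 0))*(22 + (4 - (2 + 0))))*(-231) + 299 = (2*(4 - 1*2)*(22 + (4 - 1*2)))*(-231) + 299 = (2*(4 - 2)*(22 + (4 - 2)))*(-231) + 299 = (2*2*(22 + 2))*(-231) + 299 = (2*2*24)*(-231) + 299 = 96*(-231) + 299 = -22176 + 299 = -21877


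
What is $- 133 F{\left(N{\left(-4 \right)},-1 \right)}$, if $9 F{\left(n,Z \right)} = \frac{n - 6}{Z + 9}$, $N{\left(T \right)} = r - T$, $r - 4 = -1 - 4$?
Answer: $\frac{133}{24} \approx 5.5417$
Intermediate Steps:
$r = -1$ ($r = 4 - 5 = -1$)
$N{\left(T \right)} = -1 - T$
$F{\left(n,Z \right)} = \frac{-6 + n}{9 \left(9 + Z\right)}$ ($F{\left(n,Z \right)} = \frac{\left(n - 6\right) \frac{1}{Z + 9}}{9} = \frac{\left(-6 + n\right) \frac{1}{9 + Z}}{9} = \frac{\frac{1}{9 + Z} \left(-6 + n\right)}{9} = \frac{-6 + n}{9 \left(9 + Z\right)}$)
$- 133 F{\left(N{\left(-4 \right)},-1 \right)} = - 133 \frac{-6 - -3}{9 \left(9 - 1\right)} = - 133 \frac{-6 + \left(-1 + 4\right)}{9 \cdot 8} = - 133 \cdot \frac{1}{9} \cdot \frac{1}{8} \left(-6 + 3\right) = - 133 \cdot \frac{1}{9} \cdot \frac{1}{8} \left(-3\right) = \left(-133\right) \left(- \frac{1}{24}\right) = \frac{133}{24}$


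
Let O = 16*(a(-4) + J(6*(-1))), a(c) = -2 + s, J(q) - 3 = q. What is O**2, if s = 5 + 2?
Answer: 1024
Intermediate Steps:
s = 7
J(q) = 3 + q
a(c) = 5 (a(c) = -2 + 7 = 5)
O = 32 (O = 16*(5 + (3 + 6*(-1))) = 16*(5 + (3 - 6)) = 16*(5 - 3) = 16*2 = 32)
O**2 = 32**2 = 1024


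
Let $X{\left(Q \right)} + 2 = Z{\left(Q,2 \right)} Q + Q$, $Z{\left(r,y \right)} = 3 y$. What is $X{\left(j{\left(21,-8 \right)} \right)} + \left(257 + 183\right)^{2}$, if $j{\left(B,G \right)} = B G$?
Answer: $192422$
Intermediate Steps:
$X{\left(Q \right)} = -2 + 7 Q$ ($X{\left(Q \right)} = -2 + \left(3 \cdot 2 Q + Q\right) = -2 + \left(6 Q + Q\right) = -2 + 7 Q$)
$X{\left(j{\left(21,-8 \right)} \right)} + \left(257 + 183\right)^{2} = \left(-2 + 7 \cdot 21 \left(-8\right)\right) + \left(257 + 183\right)^{2} = \left(-2 + 7 \left(-168\right)\right) + 440^{2} = \left(-2 - 1176\right) + 193600 = -1178 + 193600 = 192422$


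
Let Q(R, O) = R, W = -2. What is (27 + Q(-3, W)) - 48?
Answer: -24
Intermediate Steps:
(27 + Q(-3, W)) - 48 = (27 - 3) - 48 = 24 - 48 = -24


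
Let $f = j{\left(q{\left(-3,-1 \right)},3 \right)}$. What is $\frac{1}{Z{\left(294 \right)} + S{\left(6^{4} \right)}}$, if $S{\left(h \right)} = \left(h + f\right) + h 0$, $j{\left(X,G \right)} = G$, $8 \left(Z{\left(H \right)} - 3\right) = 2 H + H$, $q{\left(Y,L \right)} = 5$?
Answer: $\frac{4}{5649} \approx 0.00070809$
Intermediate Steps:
$Z{\left(H \right)} = 3 + \frac{3 H}{8}$ ($Z{\left(H \right)} = 3 + \frac{2 H + H}{8} = 3 + \frac{3 H}{8}$)
$f = 3$
$S{\left(h \right)} = 3 + h$ ($S{\left(h \right)} = \left(h + 3\right) + h 0 = \left(3 + h\right) + 0 = 3 + h$)
$\frac{1}{Z{\left(294 \right)} + S{\left(6^{4} \right)}} = \frac{1}{\left(3 + \frac{3}{8} \cdot 294\right) + \left(3 + 6^{4}\right)} = \frac{1}{\left(3 + \frac{441}{4}\right) + \left(3 + 1296\right)} = \frac{1}{\frac{453}{4} + 1299} = \frac{1}{\frac{5649}{4}} = \frac{4}{5649}$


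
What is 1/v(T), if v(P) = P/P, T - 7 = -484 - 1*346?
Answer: 1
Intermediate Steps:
T = -823 (T = 7 + (-484 - 1*346) = 7 + (-484 - 346) = 7 - 830 = -823)
v(P) = 1
1/v(T) = 1/1 = 1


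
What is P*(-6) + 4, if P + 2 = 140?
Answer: -824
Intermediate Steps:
P = 138 (P = -2 + 140 = 138)
P*(-6) + 4 = 138*(-6) + 4 = -828 + 4 = -824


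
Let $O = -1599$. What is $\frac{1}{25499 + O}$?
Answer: $\frac{1}{23900} \approx 4.1841 \cdot 10^{-5}$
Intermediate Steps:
$\frac{1}{25499 + O} = \frac{1}{25499 - 1599} = \frac{1}{23900}$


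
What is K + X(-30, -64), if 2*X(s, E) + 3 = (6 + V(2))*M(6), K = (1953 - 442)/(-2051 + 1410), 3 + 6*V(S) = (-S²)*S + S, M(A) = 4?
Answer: 6593/1282 ≈ 5.1427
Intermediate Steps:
V(S) = -½ - S³/6 + S/6 (V(S) = -½ + ((-S²)*S + S)/6 = -½ + (-S³ + S)/6 = -½ + (S - S³)/6 = -½ + (-S³/6 + S/6) = -½ - S³/6 + S/6)
K = -1511/641 (K = 1511/(-641) = 1511*(-1/641) = -1511/641 ≈ -2.3573)
X(s, E) = 15/2 (X(s, E) = -3/2 + ((6 + (-½ - ⅙*2³ + (⅙)*2))*4)/2 = -3/2 + ((6 + (-½ - ⅙*8 + ⅓))*4)/2 = -3/2 + ((6 + (-½ - 4/3 + ⅓))*4)/2 = -3/2 + ((6 - 3/2)*4)/2 = -3/2 + ((9/2)*4)/2 = -3/2 + (½)*18 = -3/2 + 9 = 15/2)
K + X(-30, -64) = -1511/641 + 15/2 = 6593/1282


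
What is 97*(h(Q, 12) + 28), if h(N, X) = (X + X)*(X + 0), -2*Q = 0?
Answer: 30652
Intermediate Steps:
Q = 0 (Q = -½*0 = 0)
h(N, X) = 2*X² (h(N, X) = (2*X)*X = 2*X²)
97*(h(Q, 12) + 28) = 97*(2*12² + 28) = 97*(2*144 + 28) = 97*(288 + 28) = 97*316 = 30652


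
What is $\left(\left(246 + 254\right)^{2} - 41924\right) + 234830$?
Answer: $442906$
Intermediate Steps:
$\left(\left(246 + 254\right)^{2} - 41924\right) + 234830 = \left(500^{2} - 41924\right) + 234830 = \left(250000 - 41924\right) + 234830 = 208076 + 234830 = 442906$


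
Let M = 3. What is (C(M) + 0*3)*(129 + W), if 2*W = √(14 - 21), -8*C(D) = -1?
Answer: 129/8 + I*√7/16 ≈ 16.125 + 0.16536*I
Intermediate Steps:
C(D) = ⅛ (C(D) = -⅛*(-1) = ⅛)
W = I*√7/2 (W = √(14 - 21)/2 = √(-7)/2 = (I*√7)/2 = I*√7/2 ≈ 1.3229*I)
(C(M) + 0*3)*(129 + W) = (⅛ + 0*3)*(129 + I*√7/2) = (⅛ + 0)*(129 + I*√7/2) = (129 + I*√7/2)/8 = 129/8 + I*√7/16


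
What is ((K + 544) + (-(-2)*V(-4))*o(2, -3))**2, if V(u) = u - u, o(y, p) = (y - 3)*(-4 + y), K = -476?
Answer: 4624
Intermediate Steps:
o(y, p) = (-4 + y)*(-3 + y) (o(y, p) = (-3 + y)*(-4 + y) = (-4 + y)*(-3 + y))
V(u) = 0
((K + 544) + (-(-2)*V(-4))*o(2, -3))**2 = ((-476 + 544) + (-(-2)*0)*(12 + 2**2 - 7*2))**2 = (68 + (-2*0)*(12 + 4 - 14))**2 = (68 + 0*2)**2 = (68 + 0)**2 = 68**2 = 4624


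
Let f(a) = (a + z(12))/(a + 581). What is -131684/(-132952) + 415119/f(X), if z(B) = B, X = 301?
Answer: 12169604038277/10403494 ≈ 1.1698e+6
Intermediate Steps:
f(a) = (12 + a)/(581 + a) (f(a) = (a + 12)/(a + 581) = (12 + a)/(581 + a))
-131684/(-132952) + 415119/f(X) = -131684/(-132952) + 415119/(((12 + 301)/(581 + 301))) = -131684*(-1/132952) + 415119/((313/882)) = 32921/33238 + 415119/(((1/882)*313)) = 32921/33238 + 415119/(313/882) = 32921/33238 + 415119*(882/313) = 32921/33238 + 366134958/313 = 12169604038277/10403494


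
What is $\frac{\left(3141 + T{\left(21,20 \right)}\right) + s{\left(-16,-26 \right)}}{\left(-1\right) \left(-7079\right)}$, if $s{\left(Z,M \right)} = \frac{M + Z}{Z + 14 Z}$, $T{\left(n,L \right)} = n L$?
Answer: $\frac{142447}{283160} \approx 0.50306$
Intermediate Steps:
$T{\left(n,L \right)} = L n$
$s{\left(Z,M \right)} = \frac{M + Z}{15 Z}$
$\frac{\left(3141 + T{\left(21,20 \right)}\right) + s{\left(-16,-26 \right)}}{\left(-1\right) \left(-7079\right)} = \frac{\left(3141 + 20 \cdot 21\right) + \frac{-26 - 16}{15 \left(-16\right)}}{\left(-1\right) \left(-7079\right)} = \frac{\left(3141 + 420\right) + \frac{1}{15} \left(- \frac{1}{16}\right) \left(-42\right)}{7079} = \left(3561 + \frac{7}{40}\right) \frac{1}{7079} = \frac{142447}{40} \cdot \frac{1}{7079} = \frac{142447}{283160}$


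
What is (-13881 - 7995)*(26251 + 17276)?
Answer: -952196652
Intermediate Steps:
(-13881 - 7995)*(26251 + 17276) = -21876*43527 = -952196652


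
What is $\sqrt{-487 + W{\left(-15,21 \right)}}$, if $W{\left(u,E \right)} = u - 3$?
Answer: $i \sqrt{505} \approx 22.472 i$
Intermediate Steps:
$W{\left(u,E \right)} = -3 + u$
$\sqrt{-487 + W{\left(-15,21 \right)}} = \sqrt{-487 - 18} = \sqrt{-505} = i \sqrt{505}$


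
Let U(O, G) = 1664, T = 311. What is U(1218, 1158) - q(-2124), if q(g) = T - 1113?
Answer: 2466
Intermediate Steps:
q(g) = -802 (q(g) = 311 - 1113 = -802)
U(1218, 1158) - q(-2124) = 1664 - 1*(-802) = 1664 + 802 = 2466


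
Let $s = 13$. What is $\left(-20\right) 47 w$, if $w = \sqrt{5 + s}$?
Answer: $- 2820 \sqrt{2} \approx -3988.1$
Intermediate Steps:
$w = 3 \sqrt{2}$ ($w = \sqrt{5 + 13} = \sqrt{18} = 3 \sqrt{2} \approx 4.2426$)
$\left(-20\right) 47 w = \left(-20\right) 47 \cdot 3 \sqrt{2} = - 940 \cdot 3 \sqrt{2} = - 2820 \sqrt{2}$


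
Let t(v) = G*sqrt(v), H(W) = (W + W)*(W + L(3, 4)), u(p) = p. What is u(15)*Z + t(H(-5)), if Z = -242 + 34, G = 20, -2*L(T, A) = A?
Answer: -3120 + 20*sqrt(70) ≈ -2952.7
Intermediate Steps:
L(T, A) = -A/2
H(W) = 2*W*(-2 + W) (H(W) = (W + W)*(W - 1/2*4) = (2*W)*(W - 2) = (2*W)*(-2 + W) = 2*W*(-2 + W))
Z = -208
t(v) = 20*sqrt(v)
u(15)*Z + t(H(-5)) = 15*(-208) + 20*sqrt(2*(-5)*(-2 - 5)) = -3120 + 20*sqrt(2*(-5)*(-7)) = -3120 + 20*sqrt(70)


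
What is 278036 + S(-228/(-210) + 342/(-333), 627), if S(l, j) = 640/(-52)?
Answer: 3614308/13 ≈ 2.7802e+5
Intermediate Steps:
S(l, j) = -160/13 (S(l, j) = 640*(-1/52) = -160/13)
278036 + S(-228/(-210) + 342/(-333), 627) = 278036 - 160/13 = 3614308/13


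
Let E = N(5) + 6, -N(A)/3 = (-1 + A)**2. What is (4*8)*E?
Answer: -1344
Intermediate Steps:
N(A) = -3*(-1 + A)**2
E = -42 (E = -3*(-1 + 5)**2 + 6 = -3*4**2 + 6 = -3*16 + 6 = -48 + 6 = -42)
(4*8)*E = (4*8)*(-42) = 32*(-42) = -1344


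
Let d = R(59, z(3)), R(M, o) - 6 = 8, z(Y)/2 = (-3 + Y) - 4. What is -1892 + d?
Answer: -1878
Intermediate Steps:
z(Y) = -14 + 2*Y (z(Y) = 2*((-3 + Y) - 4) = 2*(-7 + Y) = -14 + 2*Y)
R(M, o) = 14 (R(M, o) = 6 + 8 = 14)
d = 14
-1892 + d = -1892 + 14 = -1878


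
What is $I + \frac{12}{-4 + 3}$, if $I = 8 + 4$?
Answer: $0$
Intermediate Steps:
$I = 12$
$I + \frac{12}{-4 + 3} = 12 + \frac{12}{-4 + 3} = 12 + \frac{12}{-1} = 12 + 12 \left(-1\right) = 12 - 12 = 0$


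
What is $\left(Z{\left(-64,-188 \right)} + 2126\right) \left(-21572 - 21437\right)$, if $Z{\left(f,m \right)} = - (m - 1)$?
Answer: $-99565835$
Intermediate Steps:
$Z{\left(f,m \right)} = 1 - m$ ($Z{\left(f,m \right)} = - (-1 + m) = 1 - m$)
$\left(Z{\left(-64,-188 \right)} + 2126\right) \left(-21572 - 21437\right) = \left(\left(1 - -188\right) + 2126\right) \left(-21572 - 21437\right) = \left(\left(1 + 188\right) + 2126\right) \left(-43009\right) = \left(189 + 2126\right) \left(-43009\right) = 2315 \left(-43009\right) = -99565835$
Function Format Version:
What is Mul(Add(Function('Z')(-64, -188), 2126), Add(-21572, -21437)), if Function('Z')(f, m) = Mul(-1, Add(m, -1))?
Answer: -99565835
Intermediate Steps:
Function('Z')(f, m) = Add(1, Mul(-1, m)) (Function('Z')(f, m) = Mul(-1, Add(-1, m)) = Add(1, Mul(-1, m)))
Mul(Add(Function('Z')(-64, -188), 2126), Add(-21572, -21437)) = Mul(Add(Add(1, Mul(-1, -188)), 2126), Add(-21572, -21437)) = Mul(Add(Add(1, 188), 2126), -43009) = Mul(Add(189, 2126), -43009) = Mul(2315, -43009) = -99565835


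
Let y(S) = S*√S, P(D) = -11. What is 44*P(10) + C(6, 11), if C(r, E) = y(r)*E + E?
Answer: -473 + 66*√6 ≈ -311.33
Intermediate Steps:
y(S) = S^(3/2)
C(r, E) = E + E*r^(3/2) (C(r, E) = r^(3/2)*E + E = E*r^(3/2) + E = E + E*r^(3/2))
44*P(10) + C(6, 11) = 44*(-11) + 11*(1 + 6^(3/2)) = -484 + 11*(1 + 6*√6) = -484 + (11 + 66*√6) = -473 + 66*√6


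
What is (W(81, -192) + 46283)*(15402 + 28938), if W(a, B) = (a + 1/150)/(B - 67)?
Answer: 2657565785722/1295 ≈ 2.0522e+9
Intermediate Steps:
W(a, B) = (1/150 + a)/(-67 + B) (W(a, B) = (a + 1/150)/(-67 + B) = (1/150 + a)/(-67 + B))
(W(81, -192) + 46283)*(15402 + 28938) = ((1/150 + 81)/(-67 - 192) + 46283)*(15402 + 28938) = ((12151/150)/(-259) + 46283)*44340 = (-1/259*12151/150 + 46283)*44340 = (-12151/38850 + 46283)*44340 = (1798082399/38850)*44340 = 2657565785722/1295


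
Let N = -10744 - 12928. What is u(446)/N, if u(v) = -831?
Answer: 831/23672 ≈ 0.035105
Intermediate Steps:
N = -23672
u(446)/N = -831/(-23672) = -831*(-1/23672) = 831/23672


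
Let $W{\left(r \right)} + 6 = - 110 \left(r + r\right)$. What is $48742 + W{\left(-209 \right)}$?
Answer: $94716$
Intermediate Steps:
$W{\left(r \right)} = -6 - 220 r$ ($W{\left(r \right)} = -6 - 110 \left(r + r\right) = -6 - 110 \cdot 2 r = -6 - 220 r$)
$48742 + W{\left(-209 \right)} = 48742 - -45974 = 48742 + \left(-6 + 45980\right) = 48742 + 45974 = 94716$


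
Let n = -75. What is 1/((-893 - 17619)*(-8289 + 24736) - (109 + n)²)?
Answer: -1/304468020 ≈ -3.2844e-9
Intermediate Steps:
1/((-893 - 17619)*(-8289 + 24736) - (109 + n)²) = 1/((-893 - 17619)*(-8289 + 24736) - (109 - 75)²) = 1/(-18512*16447 - 1*34²) = 1/(-304466864 - 1*1156) = 1/(-304466864 - 1156) = 1/(-304468020) = -1/304468020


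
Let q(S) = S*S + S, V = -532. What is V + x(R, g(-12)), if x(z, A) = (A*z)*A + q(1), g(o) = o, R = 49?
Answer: 6526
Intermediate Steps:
q(S) = S + S**2 (q(S) = S**2 + S = S + S**2)
x(z, A) = 2 + z*A**2 (x(z, A) = (A*z)*A + 1*(1 + 1) = z*A**2 + 1*2 = z*A**2 + 2 = 2 + z*A**2)
V + x(R, g(-12)) = -532 + (2 + 49*(-12)**2) = -532 + (2 + 49*144) = -532 + (2 + 7056) = -532 + 7058 = 6526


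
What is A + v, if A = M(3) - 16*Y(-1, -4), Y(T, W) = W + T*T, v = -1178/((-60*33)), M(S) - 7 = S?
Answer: 58009/990 ≈ 58.595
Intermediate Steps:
M(S) = 7 + S
v = 589/990 (v = -1178/(-1980) = -1178*(-1/1980) = 589/990 ≈ 0.59495)
Y(T, W) = W + T²
A = 58 (A = (7 + 3) - 16*(-4 + (-1)²) = 10 - 16*(-4 + 1) = 10 - 16*(-3) = 10 + 48 = 58)
A + v = 58 + 589/990 = 58009/990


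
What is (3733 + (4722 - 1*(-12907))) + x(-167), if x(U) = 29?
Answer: 21391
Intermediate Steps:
(3733 + (4722 - 1*(-12907))) + x(-167) = (3733 + (4722 - 1*(-12907))) + 29 = (3733 + (4722 + 12907)) + 29 = (3733 + 17629) + 29 = 21362 + 29 = 21391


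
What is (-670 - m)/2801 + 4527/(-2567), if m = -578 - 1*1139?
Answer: -9992478/7190167 ≈ -1.3897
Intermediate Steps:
m = -1717 (m = -578 - 1139 = -1717)
(-670 - m)/2801 + 4527/(-2567) = (-670 - 1*(-1717))/2801 + 4527/(-2567) = (-670 + 1717)*(1/2801) + 4527*(-1/2567) = 1047*(1/2801) - 4527/2567 = 1047/2801 - 4527/2567 = -9992478/7190167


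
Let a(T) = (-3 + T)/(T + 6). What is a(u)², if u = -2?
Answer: 25/16 ≈ 1.5625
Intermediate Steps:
a(T) = (-3 + T)/(6 + T)
a(u)² = ((-3 - 2)/(6 - 2))² = (-5/4)² = 25/16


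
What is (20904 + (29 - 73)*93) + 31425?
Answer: 48237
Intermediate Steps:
(20904 + (29 - 73)*93) + 31425 = (20904 - 44*93) + 31425 = (20904 - 4092) + 31425 = 16812 + 31425 = 48237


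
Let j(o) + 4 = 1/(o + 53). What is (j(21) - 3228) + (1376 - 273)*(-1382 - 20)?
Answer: -114673211/74 ≈ -1.5496e+6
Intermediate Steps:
j(o) = -4 + 1/(53 + o) (j(o) = -4 + 1/(o + 53) = -4 + 1/(53 + o))
(j(21) - 3228) + (1376 - 273)*(-1382 - 20) = ((-211 - 4*21)/(53 + 21) - 3228) + (1376 - 273)*(-1382 - 20) = ((-211 - 84)/74 - 3228) + 1103*(-1402) = ((1/74)*(-295) - 3228) - 1546406 = (-295/74 - 3228) - 1546406 = -239167/74 - 1546406 = -114673211/74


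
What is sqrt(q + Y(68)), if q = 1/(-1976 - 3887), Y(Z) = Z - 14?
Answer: sqrt(1856231663)/5863 ≈ 7.3485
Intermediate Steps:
Y(Z) = -14 + Z
q = -1/5863 (q = 1/(-5863) = -1/5863 ≈ -0.00017056)
sqrt(q + Y(68)) = sqrt(-1/5863 + (-14 + 68)) = sqrt(-1/5863 + 54) = sqrt(316601/5863) = sqrt(1856231663)/5863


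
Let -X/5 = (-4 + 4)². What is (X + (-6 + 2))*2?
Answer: -8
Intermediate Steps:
X = 0 (X = -5*(-4 + 4)² = -5*0² = -5*0 = 0)
(X + (-6 + 2))*2 = (0 + (-6 + 2))*2 = (0 - 4)*2 = -4*2 = -8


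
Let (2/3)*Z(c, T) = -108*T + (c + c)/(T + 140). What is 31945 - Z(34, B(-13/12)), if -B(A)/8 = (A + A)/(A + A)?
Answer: 674261/22 ≈ 30648.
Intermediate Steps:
B(A) = -8 (B(A) = -8*(A + A)/(A + A) = -8*2*A/(2*A) = -8*2*A*1/(2*A) = -8*1 = -8)
Z(c, T) = -162*T + 3*c/(140 + T) (Z(c, T) = 3*(-108*T + (c + c)/(T + 140))/2 = 3*(-108*T + (2*c)/(140 + T))/2 = 3*(-108*T + 2*c/(140 + T))/2 = -162*T + 3*c/(140 + T))
31945 - Z(34, B(-13/12)) = 31945 - 3*(34 - 7560*(-8) - 54*(-8)²)/(140 - 8) = 31945 - 3*(34 + 60480 - 54*64)/132 = 31945 - 3*(34 + 60480 - 3456)/132 = 31945 - 3*57058/132 = 31945 - 1*28529/22 = 31945 - 28529/22 = 674261/22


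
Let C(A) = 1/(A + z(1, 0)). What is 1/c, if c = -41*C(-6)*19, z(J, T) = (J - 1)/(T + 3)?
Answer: 6/779 ≈ 0.0077022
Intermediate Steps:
z(J, T) = (-1 + J)/(3 + T)
C(A) = 1/A (C(A) = 1/(A + (-1 + 1)/(3 + 0)) = 1/(A + 0/3) = 1/(A + (⅓)*0) = 1/(A + 0) = 1/A)
c = 779/6 (c = -41/(-6)*19 = -41*(-⅙)*19 = (41/6)*19 = 779/6 ≈ 129.83)
1/c = 1/(779/6) = 6/779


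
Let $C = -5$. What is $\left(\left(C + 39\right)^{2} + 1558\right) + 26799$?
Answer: $29513$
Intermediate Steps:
$\left(\left(C + 39\right)^{2} + 1558\right) + 26799 = \left(\left(-5 + 39\right)^{2} + 1558\right) + 26799 = \left(34^{2} + 1558\right) + 26799 = \left(1156 + 1558\right) + 26799 = 2714 + 26799 = 29513$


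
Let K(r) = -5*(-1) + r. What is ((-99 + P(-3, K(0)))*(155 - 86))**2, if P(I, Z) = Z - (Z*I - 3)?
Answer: 27499536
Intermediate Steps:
K(r) = 5 + r
P(I, Z) = 3 + Z - I*Z (P(I, Z) = Z - (I*Z - 3) = Z - (-3 + I*Z) = Z + (3 - I*Z) = 3 + Z - I*Z)
((-99 + P(-3, K(0)))*(155 - 86))**2 = ((-99 + (3 + (5 + 0) - 1*(-3)*(5 + 0)))*(155 - 86))**2 = ((-99 + (3 + 5 - 1*(-3)*5))*69)**2 = ((-99 + (3 + 5 + 15))*69)**2 = ((-99 + 23)*69)**2 = (-76*69)**2 = (-5244)**2 = 27499536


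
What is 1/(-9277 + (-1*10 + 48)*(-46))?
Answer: -1/11025 ≈ -9.0703e-5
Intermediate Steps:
1/(-9277 + (-1*10 + 48)*(-46)) = 1/(-9277 + (-10 + 48)*(-46)) = 1/(-9277 + 38*(-46)) = 1/(-9277 - 1748) = 1/(-11025) = -1/11025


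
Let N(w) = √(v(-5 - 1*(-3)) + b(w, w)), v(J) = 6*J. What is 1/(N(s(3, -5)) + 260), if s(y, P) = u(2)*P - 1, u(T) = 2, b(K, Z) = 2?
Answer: 26/6761 - I*√10/67610 ≈ 0.0038456 - 4.6772e-5*I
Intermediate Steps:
s(y, P) = -1 + 2*P (s(y, P) = 2*P - 1 = -1 + 2*P)
N(w) = I*√10 (N(w) = √(6*(-5 - 1*(-3)) + 2) = √(6*(-5 + 3) + 2) = √(6*(-2) + 2) = √(-12 + 2) = √(-10) = I*√10)
1/(N(s(3, -5)) + 260) = 1/(I*√10 + 260) = 1/(260 + I*√10)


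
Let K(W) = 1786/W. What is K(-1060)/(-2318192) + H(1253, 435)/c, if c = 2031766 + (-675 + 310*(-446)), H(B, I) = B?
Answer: 1541178423363/2325611211222560 ≈ 0.00066270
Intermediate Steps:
c = 1892831 (c = 2031766 + (-675 - 138260) = 2031766 - 138935 = 1892831)
K(-1060)/(-2318192) + H(1253, 435)/c = (1786/(-1060))/(-2318192) + 1253/1892831 = (1786*(-1/1060))*(-1/2318192) + 1253*(1/1892831) = -893/530*(-1/2318192) + 1253/1892831 = 893/1228641760 + 1253/1892831 = 1541178423363/2325611211222560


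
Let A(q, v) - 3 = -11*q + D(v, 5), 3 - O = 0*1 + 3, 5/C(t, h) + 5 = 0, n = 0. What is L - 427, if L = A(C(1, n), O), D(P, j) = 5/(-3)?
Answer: -1244/3 ≈ -414.67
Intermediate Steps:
D(P, j) = -5/3 (D(P, j) = 5*(-⅓) = -5/3)
C(t, h) = -1 (C(t, h) = 5/(-5 + 0) = 5/(-5) = 5*(-⅕) = -1)
O = 0 (O = 3 - (0*1 + 3) = 3 - (0 + 3) = 3 - 1*3 = 3 - 3 = 0)
A(q, v) = 4/3 - 11*q (A(q, v) = 3 + (-11*q - 5/3) = 3 + (-5/3 - 11*q) = 4/3 - 11*q)
L = 37/3 (L = 4/3 - 11*(-1) = 4/3 + 11 = 37/3 ≈ 12.333)
L - 427 = 37/3 - 427 = -1244/3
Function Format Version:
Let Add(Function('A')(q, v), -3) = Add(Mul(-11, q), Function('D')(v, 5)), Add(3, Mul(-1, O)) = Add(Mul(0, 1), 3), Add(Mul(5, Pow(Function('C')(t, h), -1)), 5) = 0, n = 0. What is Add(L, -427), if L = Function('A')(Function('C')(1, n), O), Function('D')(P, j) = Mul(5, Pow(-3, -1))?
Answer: Rational(-1244, 3) ≈ -414.67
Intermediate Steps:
Function('D')(P, j) = Rational(-5, 3) (Function('D')(P, j) = Mul(5, Rational(-1, 3)) = Rational(-5, 3))
Function('C')(t, h) = -1 (Function('C')(t, h) = Mul(5, Pow(Add(-5, 0), -1)) = Mul(5, Pow(-5, -1)) = Mul(5, Rational(-1, 5)) = -1)
O = 0 (O = Add(3, Mul(-1, Add(Mul(0, 1), 3))) = Add(3, Mul(-1, Add(0, 3))) = Add(3, Mul(-1, 3)) = Add(3, -3) = 0)
Function('A')(q, v) = Add(Rational(4, 3), Mul(-11, q)) (Function('A')(q, v) = Add(3, Add(Mul(-11, q), Rational(-5, 3))) = Add(3, Add(Rational(-5, 3), Mul(-11, q))) = Add(Rational(4, 3), Mul(-11, q)))
L = Rational(37, 3) (L = Add(Rational(4, 3), Mul(-11, -1)) = Add(Rational(4, 3), 11) = Rational(37, 3) ≈ 12.333)
Add(L, -427) = Add(Rational(37, 3), -427) = Rational(-1244, 3)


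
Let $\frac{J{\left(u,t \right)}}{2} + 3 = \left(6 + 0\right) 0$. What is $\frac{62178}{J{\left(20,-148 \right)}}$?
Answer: $-10363$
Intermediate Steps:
$J{\left(u,t \right)} = -6$ ($J{\left(u,t \right)} = -6 + 2 \left(6 + 0\right) 0 = -6 + 2 \cdot 6 \cdot 0 = -6 + 2 \cdot 0 = -6 + 0 = -6$)
$\frac{62178}{J{\left(20,-148 \right)}} = \frac{62178}{-6} = 62178 \left(- \frac{1}{6}\right) = -10363$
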